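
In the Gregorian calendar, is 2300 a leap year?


Gregorian leap year rule: divisible by 4, but not by 100, unless also by 400.
2300 is divisible by 100 but not 400 -> not a leap year

No


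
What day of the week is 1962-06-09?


Date: June 9, 1962
Anchor: Jan 1, 1962. With p = 1962 - 1 = 1961: (p + p//4 - p//100 + p//400) mod 7 = (1961 + 490 - 19 + 4) mod 7 = 2436 mod 7 = 0 -> Monday (Mon=0 ... Sun=6)
Days before June (Jan-May): 151; offset = 151 + 9 - 1 = 159
Weekday index = (0 + 159) mod 7 = 5

Day of the week: Saturday


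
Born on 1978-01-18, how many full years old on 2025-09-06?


Birth: 1978-01-18
Reference: 2025-09-06
Year difference: 2025 - 1978 = 47

47 years old


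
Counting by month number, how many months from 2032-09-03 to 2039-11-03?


From September 2032 to November 2039
7 years * 12 = 84 months, plus 2 months = 86

86 months


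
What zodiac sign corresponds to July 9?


Date: July 9
Conventional tropical zodiac dates: Cancer from June 21 onward; Leo starts July 23
July 9 falls within the Cancer range

Cancer


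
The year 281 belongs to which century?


Century = (year - 1) // 100 + 1
= (281 - 1) // 100 + 1
= 280 // 100 + 1
= 2 + 1

3rd century


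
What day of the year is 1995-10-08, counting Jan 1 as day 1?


Date: October 8, 1995
Days in months 1 through 9: 273
Plus 8 days in October

Day of year: 281


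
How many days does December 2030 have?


December 2030

31 days


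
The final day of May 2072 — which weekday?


May 2072 has 31 days
Anchor: Jan 1, 2072. With p = 2072 - 1 = 2071: (p + p//4 - p//100 + p//400) mod 7 = (2071 + 517 - 20 + 5) mod 7 = 2573 mod 7 = 4 -> Friday (Mon=0 ... Sun=6)
Days before May (Jan-Apr): 121; May 1 index = (4 + 121) mod 7 = 6 -> Sunday
Last day offset: 31 - 1 = 30 days
Weekday index = (6 + 30) mod 7 = 1

Tuesday, May 31


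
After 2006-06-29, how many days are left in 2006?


Day of year: 180 of 365
Remaining = 365 - 180

185 days


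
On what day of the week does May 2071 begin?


Target: May 1, 2071
Anchor: Jan 1, 2071. With p = 2071 - 1 = 2070: (p + p//4 - p//100 + p//400) mod 7 = (2070 + 517 - 20 + 5) mod 7 = 2572 mod 7 = 3 -> Thursday (Mon=0 ... Sun=6)
Days before May (Jan-Apr): 120 days
Weekday index = (3 + 120) mod 7 = 4

Friday


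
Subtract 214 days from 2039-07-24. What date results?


Start: 2039-07-24, subtract 214 days
Back 24 days from July 24 reaches June 30, 2039 -> 190 left
June 2039 has 30 days -> back to May 31, 2039 -> 160 left
May 2039 has 31 days -> back to April 30, 2039 -> 129 left
April 2039 has 30 days -> back to March 31, 2039 -> 99 left
March 2039 has 31 days -> back to February 28, 2039 -> 68 left
February 2039 has 28 days -> back to January 31, 2039 -> 40 left
January 2039 has 31 days -> back to December 31, 2038 -> 9 left
December 2038: 31 - 9 = 22 -> lands on December 22

Result: 2038-12-22


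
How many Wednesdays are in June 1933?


June 1933 has 30 days
Anchor: Jan 1, 1933. With p = 1933 - 1 = 1932: (p + p//4 - p//100 + p//400) mod 7 = (1932 + 483 - 19 + 4) mod 7 = 2400 mod 7 = 6 -> Sunday (Mon=0 ... Sun=6)
Days before June (Jan-May): 151; June 1 index = (6 + 151) mod 7 = 3 -> Thursday
First Wednesday is June 7
Wednesdays: 7, 14, 21, 28

4 Wednesdays


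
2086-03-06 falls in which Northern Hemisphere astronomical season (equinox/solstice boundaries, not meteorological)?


Date: March 6
Astronomical Winter (approx.; exact equinox/solstice day varies by year): December 21 to March 19
March 6 falls within the Winter window

Winter


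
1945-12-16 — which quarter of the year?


Month: December (month 12)
Q1: Jan-Mar, Q2: Apr-Jun, Q3: Jul-Sep, Q4: Oct-Dec

Q4


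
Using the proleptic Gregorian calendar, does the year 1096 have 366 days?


Gregorian leap year rule: divisible by 4, but not by 100, unless also by 400.
1096 is divisible by 4 but not 100 -> leap year

Yes


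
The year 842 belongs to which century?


Century = (year - 1) // 100 + 1
= (842 - 1) // 100 + 1
= 841 // 100 + 1
= 8 + 1

9th century


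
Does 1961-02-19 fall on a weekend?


Anchor: Jan 1, 1961. With p = 1961 - 1 = 1960: (p + p//4 - p//100 + p//400) mod 7 = (1960 + 490 - 19 + 4) mod 7 = 2435 mod 7 = 6 -> Sunday (Mon=0 ... Sun=6)
Day of year: 50; offset = 49
Weekday index = (6 + 49) mod 7 = 6 -> Sunday
Weekend days: Saturday, Sunday

Yes


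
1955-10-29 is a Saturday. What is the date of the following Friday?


Current: Saturday
Target: Friday
Days ahead: 6

Next Friday: 1955-11-04


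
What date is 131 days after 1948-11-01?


Start: 1948-11-01, add 131 days
November 1948 has 30 days: 30 - 1 = 29 days to November 30 -> 102 left
December 1948 has 31 days -> 71 left
January 1949 has 31 days -> 40 left
February 1949 has 28 days -> 12 left
March 1949: 12 <= 31 -> lands on March 12

Result: 1949-03-12


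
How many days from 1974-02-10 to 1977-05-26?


From 1974-02-10 to 1977-05-26
1974-02-10: days before February = 31; day of year = 31 + 10 = 41
1977-05-26: days before May = 31 + 28 + 31 + 30 = 120 (1977 is not a leap year); day of year = 120 + 26 = 146
Rest of 1974: 365 - 41 = 324
Full years 1975 (365), 1976 (366): 731
Total = 324 + 731 + 146 = 1201

1201 days


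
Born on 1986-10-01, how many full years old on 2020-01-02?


Birth: 1986-10-01
Reference: 2020-01-02
Year difference: 2020 - 1986 = 34
Birthday not yet reached in 2020, subtract 1

33 years old


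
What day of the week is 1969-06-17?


Date: June 17, 1969
Anchor: Jan 1, 1969. With p = 1969 - 1 = 1968: (p + p//4 - p//100 + p//400) mod 7 = (1968 + 492 - 19 + 4) mod 7 = 2445 mod 7 = 2 -> Wednesday (Mon=0 ... Sun=6)
Days before June (Jan-May): 151; offset = 151 + 17 - 1 = 167
Weekday index = (2 + 167) mod 7 = 1

Day of the week: Tuesday


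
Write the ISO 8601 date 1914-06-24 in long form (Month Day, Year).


ISO 1914-06-24 parses as year=1914, month=06, day=24
Month 6 -> June

June 24, 1914


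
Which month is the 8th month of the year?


Month 8 of 12

August


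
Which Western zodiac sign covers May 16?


Date: May 16
Conventional tropical zodiac dates: Taurus from April 20 onward; Gemini starts May 21
May 16 falls within the Taurus range

Taurus


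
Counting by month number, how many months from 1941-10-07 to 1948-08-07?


From October 1941 to August 1948
7 years * 12 = 84 months, minus 2 months = 82

82 months


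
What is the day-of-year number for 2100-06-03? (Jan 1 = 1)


Date: June 3, 2100
Days in months 1 through 5: 151
Plus 3 days in June

Day of year: 154


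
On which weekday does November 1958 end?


November 1958 has 30 days
Anchor: Jan 1, 1958. With p = 1958 - 1 = 1957: (p + p//4 - p//100 + p//400) mod 7 = (1957 + 489 - 19 + 4) mod 7 = 2431 mod 7 = 2 -> Wednesday (Mon=0 ... Sun=6)
Days before November (Jan-Oct): 304; November 1 index = (2 + 304) mod 7 = 5 -> Saturday
Last day offset: 30 - 1 = 29 days
Weekday index = (5 + 29) mod 7 = 6

Sunday, November 30


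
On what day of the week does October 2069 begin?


Target: October 1, 2069
Anchor: Jan 1, 2069. With p = 2069 - 1 = 2068: (p + p//4 - p//100 + p//400) mod 7 = (2068 + 517 - 20 + 5) mod 7 = 2570 mod 7 = 1 -> Tuesday (Mon=0 ... Sun=6)
Days before October (Jan-Sep): 273 days
Weekday index = (1 + 273) mod 7 = 1

Tuesday


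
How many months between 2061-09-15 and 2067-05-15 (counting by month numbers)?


From September 2061 to May 2067
6 years * 12 = 72 months, minus 4 months = 68

68 months


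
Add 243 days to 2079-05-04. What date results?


Start: 2079-05-04, add 243 days
May 2079 has 31 days: 31 - 4 = 27 days to May 31 -> 216 left
June 2079 has 30 days -> 186 left
July 2079 has 31 days -> 155 left
August 2079 has 31 days -> 124 left
September 2079 has 30 days -> 94 left
October 2079 has 31 days -> 63 left
November 2079 has 30 days -> 33 left
December 2079 has 31 days -> 2 left
January 2080: 2 <= 31 -> lands on January 2

Result: 2080-01-02


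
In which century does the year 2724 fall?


Century = (year - 1) // 100 + 1
= (2724 - 1) // 100 + 1
= 2723 // 100 + 1
= 27 + 1

28th century


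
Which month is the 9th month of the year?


Month 9 of 12

September


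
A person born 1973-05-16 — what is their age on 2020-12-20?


Birth: 1973-05-16
Reference: 2020-12-20
Year difference: 2020 - 1973 = 47

47 years old


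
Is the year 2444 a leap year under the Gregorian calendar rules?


Gregorian leap year rule: divisible by 4, but not by 100, unless also by 400.
2444 is divisible by 4 but not 100 -> leap year

Yes


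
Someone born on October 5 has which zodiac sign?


Date: October 5
Conventional tropical zodiac dates: Libra from September 23 onward; Scorpio starts October 23
October 5 falls within the Libra range

Libra


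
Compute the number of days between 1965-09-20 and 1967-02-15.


From 1965-09-20 to 1967-02-15
1965-09-20: days before September = 31 + 28 + 31 + 30 + 31 + 30 + 31 + 31 = 243 (1965 is not a leap year); day of year = 243 + 20 = 263
1967-02-15: days before February = 31; day of year = 31 + 15 = 46
Rest of 1965: 365 - 263 = 102
Full years 1966 (365): 365
Total = 102 + 365 + 46 = 513

513 days


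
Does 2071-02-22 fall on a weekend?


Anchor: Jan 1, 2071. With p = 2071 - 1 = 2070: (p + p//4 - p//100 + p//400) mod 7 = (2070 + 517 - 20 + 5) mod 7 = 2572 mod 7 = 3 -> Thursday (Mon=0 ... Sun=6)
Day of year: 53; offset = 52
Weekday index = (3 + 52) mod 7 = 6 -> Sunday
Weekend days: Saturday, Sunday

Yes


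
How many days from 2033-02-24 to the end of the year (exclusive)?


Day of year: 55 of 365
Remaining = 365 - 55

310 days


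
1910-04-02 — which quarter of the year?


Month: April (month 4)
Q1: Jan-Mar, Q2: Apr-Jun, Q3: Jul-Sep, Q4: Oct-Dec

Q2


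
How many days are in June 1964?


June 1964

30 days


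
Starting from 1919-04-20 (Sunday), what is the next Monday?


Current: Sunday
Target: Monday
Days ahead: 1

Next Monday: 1919-04-21


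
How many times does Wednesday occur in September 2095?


September 2095 has 30 days
Anchor: Jan 1, 2095. With p = 2095 - 1 = 2094: (p + p//4 - p//100 + p//400) mod 7 = (2094 + 523 - 20 + 5) mod 7 = 2602 mod 7 = 5 -> Saturday (Mon=0 ... Sun=6)
Days before September (Jan-Aug): 243; September 1 index = (5 + 243) mod 7 = 3 -> Thursday
First Wednesday is September 7
Wednesdays: 7, 14, 21, 28

4 Wednesdays


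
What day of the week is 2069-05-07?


Date: May 7, 2069
Anchor: Jan 1, 2069. With p = 2069 - 1 = 2068: (p + p//4 - p//100 + p//400) mod 7 = (2068 + 517 - 20 + 5) mod 7 = 2570 mod 7 = 1 -> Tuesday (Mon=0 ... Sun=6)
Days before May (Jan-Apr): 120; offset = 120 + 7 - 1 = 126
Weekday index = (1 + 126) mod 7 = 1

Day of the week: Tuesday


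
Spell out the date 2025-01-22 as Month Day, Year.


ISO 2025-01-22 parses as year=2025, month=01, day=22
Month 1 -> January

January 22, 2025


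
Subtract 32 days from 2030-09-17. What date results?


Start: 2030-09-17, subtract 32 days
Back 17 days from September 17 reaches August 31, 2030 -> 15 left
August 2030: 31 - 15 = 16 -> lands on August 16

Result: 2030-08-16


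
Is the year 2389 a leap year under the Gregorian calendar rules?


Gregorian leap year rule: divisible by 4, but not by 100, unless also by 400.
2389 is not divisible by 4 -> not a leap year

No


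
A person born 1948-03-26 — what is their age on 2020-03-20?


Birth: 1948-03-26
Reference: 2020-03-20
Year difference: 2020 - 1948 = 72
Birthday not yet reached in 2020, subtract 1

71 years old


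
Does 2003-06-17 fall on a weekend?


Anchor: Jan 1, 2003. With p = 2003 - 1 = 2002: (p + p//4 - p//100 + p//400) mod 7 = (2002 + 500 - 20 + 5) mod 7 = 2487 mod 7 = 2 -> Wednesday (Mon=0 ... Sun=6)
Day of year: 168; offset = 167
Weekday index = (2 + 167) mod 7 = 1 -> Tuesday
Weekend days: Saturday, Sunday

No


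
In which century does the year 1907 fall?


Century = (year - 1) // 100 + 1
= (1907 - 1) // 100 + 1
= 1906 // 100 + 1
= 19 + 1

20th century


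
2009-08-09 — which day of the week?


Date: August 9, 2009
Anchor: Jan 1, 2009. With p = 2009 - 1 = 2008: (p + p//4 - p//100 + p//400) mod 7 = (2008 + 502 - 20 + 5) mod 7 = 2495 mod 7 = 3 -> Thursday (Mon=0 ... Sun=6)
Days before August (Jan-Jul): 212; offset = 212 + 9 - 1 = 220
Weekday index = (3 + 220) mod 7 = 6

Day of the week: Sunday


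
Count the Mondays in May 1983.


May 1983 has 31 days
Anchor: Jan 1, 1983. With p = 1983 - 1 = 1982: (p + p//4 - p//100 + p//400) mod 7 = (1982 + 495 - 19 + 4) mod 7 = 2462 mod 7 = 5 -> Saturday (Mon=0 ... Sun=6)
Days before May (Jan-Apr): 120; May 1 index = (5 + 120) mod 7 = 6 -> Sunday
First Monday is May 2
Mondays: 2, 9, 16, 23, 30

5 Mondays


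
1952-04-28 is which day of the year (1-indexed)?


Date: April 28, 1952
Days in months 1 through 3: 91
Plus 28 days in April

Day of year: 119


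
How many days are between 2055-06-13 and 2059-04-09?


From 2055-06-13 to 2059-04-09
2055-06-13: days before June = 31 + 28 + 31 + 30 + 31 = 151 (2055 is not a leap year); day of year = 151 + 13 = 164
2059-04-09: days before April = 31 + 28 + 31 = 90 (2059 is not a leap year); day of year = 90 + 9 = 99
Rest of 2055: 365 - 164 = 201
Full years 2056 (366), 2057 (365), 2058 (365): 1096
Total = 201 + 1096 + 99 = 1396

1396 days


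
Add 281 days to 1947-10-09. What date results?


Start: 1947-10-09, add 281 days
October 1947 has 31 days: 31 - 9 = 22 days to October 31 -> 259 left
November 1947 has 30 days -> 229 left
December 1947 has 31 days -> 198 left
January 1948 has 31 days -> 167 left
February 1948 has 29 days -> 138 left
March 1948 has 31 days -> 107 left
April 1948 has 30 days -> 77 left
May 1948 has 31 days -> 46 left
June 1948 has 30 days -> 16 left
July 1948: 16 <= 31 -> lands on July 16

Result: 1948-07-16


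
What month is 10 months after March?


March is month 3
3 + 10 = 13; wrap: 13 - 12 = 1

January


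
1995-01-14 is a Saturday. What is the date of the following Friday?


Current: Saturday
Target: Friday
Days ahead: 6

Next Friday: 1995-01-20


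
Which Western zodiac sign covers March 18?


Date: March 18
Conventional tropical zodiac dates: Pisces from February 19 onward; Aries starts March 21
March 18 falls within the Pisces range

Pisces


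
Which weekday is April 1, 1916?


Target: April 1, 1916
Anchor: Jan 1, 1916. With p = 1916 - 1 = 1915: (p + p//4 - p//100 + p//400) mod 7 = (1915 + 478 - 19 + 4) mod 7 = 2378 mod 7 = 5 -> Saturday (Mon=0 ... Sun=6)
Days before April (Jan-Mar): 91 days
Weekday index = (5 + 91) mod 7 = 5

Saturday


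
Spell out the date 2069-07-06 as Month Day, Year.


ISO 2069-07-06 parses as year=2069, month=07, day=06
Month 7 -> July

July 6, 2069


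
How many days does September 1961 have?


September 1961

30 days


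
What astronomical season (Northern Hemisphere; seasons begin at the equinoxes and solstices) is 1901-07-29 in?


Date: July 29
Astronomical Summer (approx.; exact equinox/solstice day varies by year): June 21 to September 21
July 29 falls within the Summer window

Summer


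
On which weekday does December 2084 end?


December 2084 has 31 days
Anchor: Jan 1, 2084. With p = 2084 - 1 = 2083: (p + p//4 - p//100 + p//400) mod 7 = (2083 + 520 - 20 + 5) mod 7 = 2588 mod 7 = 5 -> Saturday (Mon=0 ... Sun=6)
Days before December (Jan-Nov): 335; December 1 index = (5 + 335) mod 7 = 4 -> Friday
Last day offset: 31 - 1 = 30 days
Weekday index = (4 + 30) mod 7 = 6

Sunday, December 31


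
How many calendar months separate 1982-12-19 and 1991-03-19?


From December 1982 to March 1991
9 years * 12 = 108 months, minus 9 months = 99

99 months


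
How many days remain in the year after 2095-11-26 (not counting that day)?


Day of year: 330 of 365
Remaining = 365 - 330

35 days


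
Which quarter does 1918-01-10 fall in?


Month: January (month 1)
Q1: Jan-Mar, Q2: Apr-Jun, Q3: Jul-Sep, Q4: Oct-Dec

Q1


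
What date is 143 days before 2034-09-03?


Start: 2034-09-03, subtract 143 days
Back 3 days from September 3 reaches August 31, 2034 -> 140 left
August 2034 has 31 days -> back to July 31, 2034 -> 109 left
July 2034 has 31 days -> back to June 30, 2034 -> 78 left
June 2034 has 30 days -> back to May 31, 2034 -> 48 left
May 2034 has 31 days -> back to April 30, 2034 -> 17 left
April 2034: 30 - 17 = 13 -> lands on April 13

Result: 2034-04-13


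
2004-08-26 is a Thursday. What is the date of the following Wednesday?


Current: Thursday
Target: Wednesday
Days ahead: 6

Next Wednesday: 2004-09-01


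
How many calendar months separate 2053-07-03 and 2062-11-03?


From July 2053 to November 2062
9 years * 12 = 108 months, plus 4 months = 112

112 months


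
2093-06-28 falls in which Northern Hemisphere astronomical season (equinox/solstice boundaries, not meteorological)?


Date: June 28
Astronomical Summer (approx.; exact equinox/solstice day varies by year): June 21 to September 21
June 28 falls within the Summer window

Summer


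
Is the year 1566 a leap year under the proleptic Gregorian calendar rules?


Gregorian leap year rule: divisible by 4, but not by 100, unless also by 400.
1566 is not divisible by 4 -> not a leap year

No


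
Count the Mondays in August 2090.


August 2090 has 31 days
Anchor: Jan 1, 2090. With p = 2090 - 1 = 2089: (p + p//4 - p//100 + p//400) mod 7 = (2089 + 522 - 20 + 5) mod 7 = 2596 mod 7 = 6 -> Sunday (Mon=0 ... Sun=6)
Days before August (Jan-Jul): 212; August 1 index = (6 + 212) mod 7 = 1 -> Tuesday
First Monday is August 7
Mondays: 7, 14, 21, 28

4 Mondays


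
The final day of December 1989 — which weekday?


December 1989 has 31 days
Anchor: Jan 1, 1989. With p = 1989 - 1 = 1988: (p + p//4 - p//100 + p//400) mod 7 = (1988 + 497 - 19 + 4) mod 7 = 2470 mod 7 = 6 -> Sunday (Mon=0 ... Sun=6)
Days before December (Jan-Nov): 334; December 1 index = (6 + 334) mod 7 = 4 -> Friday
Last day offset: 31 - 1 = 30 days
Weekday index = (4 + 30) mod 7 = 6

Sunday, December 31


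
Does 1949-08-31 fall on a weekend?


Anchor: Jan 1, 1949. With p = 1949 - 1 = 1948: (p + p//4 - p//100 + p//400) mod 7 = (1948 + 487 - 19 + 4) mod 7 = 2420 mod 7 = 5 -> Saturday (Mon=0 ... Sun=6)
Day of year: 243; offset = 242
Weekday index = (5 + 242) mod 7 = 2 -> Wednesday
Weekend days: Saturday, Sunday

No


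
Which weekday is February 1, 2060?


Target: February 1, 2060
Anchor: Jan 1, 2060. With p = 2060 - 1 = 2059: (p + p//4 - p//100 + p//400) mod 7 = (2059 + 514 - 20 + 5) mod 7 = 2558 mod 7 = 3 -> Thursday (Mon=0 ... Sun=6)
Days before February (Jan): 31 days
Weekday index = (3 + 31) mod 7 = 6

Sunday


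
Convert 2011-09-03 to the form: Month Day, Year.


ISO 2011-09-03 parses as year=2011, month=09, day=03
Month 9 -> September

September 3, 2011


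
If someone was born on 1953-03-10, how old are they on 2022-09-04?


Birth: 1953-03-10
Reference: 2022-09-04
Year difference: 2022 - 1953 = 69

69 years old


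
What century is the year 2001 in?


Century = (year - 1) // 100 + 1
= (2001 - 1) // 100 + 1
= 2000 // 100 + 1
= 20 + 1

21st century


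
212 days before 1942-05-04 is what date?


Start: 1942-05-04, subtract 212 days
Back 4 days from May 4 reaches April 30, 1942 -> 208 left
April 1942 has 30 days -> back to March 31, 1942 -> 178 left
March 1942 has 31 days -> back to February 28, 1942 -> 147 left
February 1942 has 28 days -> back to January 31, 1942 -> 119 left
January 1942 has 31 days -> back to December 31, 1941 -> 88 left
December 1941 has 31 days -> back to November 30, 1941 -> 57 left
November 1941 has 30 days -> back to October 31, 1941 -> 27 left
October 1941: 31 - 27 = 4 -> lands on October 4

Result: 1941-10-04


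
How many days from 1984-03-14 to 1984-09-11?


From 1984-03-14 to 1984-09-11
1984-03-14: days before March = 31 + 29 = 60 (1984 is a leap year); day of year = 60 + 14 = 74
1984-09-11: days before September = 31 + 29 + 31 + 30 + 31 + 30 + 31 + 31 = 244 (1984 is a leap year); day of year = 244 + 11 = 255
Same year: 255 - 74 = 181

181 days


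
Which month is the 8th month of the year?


Month 8 of 12

August


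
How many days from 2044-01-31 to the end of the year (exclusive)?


Day of year: 31 of 366
Remaining = 366 - 31

335 days


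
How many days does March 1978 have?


March 1978

31 days


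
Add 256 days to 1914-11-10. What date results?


Start: 1914-11-10, add 256 days
November 1914 has 30 days: 30 - 10 = 20 days to November 30 -> 236 left
December 1914 has 31 days -> 205 left
January 1915 has 31 days -> 174 left
February 1915 has 28 days -> 146 left
March 1915 has 31 days -> 115 left
April 1915 has 30 days -> 85 left
May 1915 has 31 days -> 54 left
June 1915 has 30 days -> 24 left
July 1915: 24 <= 31 -> lands on July 24

Result: 1915-07-24


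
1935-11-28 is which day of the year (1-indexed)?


Date: November 28, 1935
Days in months 1 through 10: 304
Plus 28 days in November

Day of year: 332


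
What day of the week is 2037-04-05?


Date: April 5, 2037
Anchor: Jan 1, 2037. With p = 2037 - 1 = 2036: (p + p//4 - p//100 + p//400) mod 7 = (2036 + 509 - 20 + 5) mod 7 = 2530 mod 7 = 3 -> Thursday (Mon=0 ... Sun=6)
Days before April (Jan-Mar): 90; offset = 90 + 5 - 1 = 94
Weekday index = (3 + 94) mod 7 = 6

Day of the week: Sunday


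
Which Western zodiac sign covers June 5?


Date: June 5
Conventional tropical zodiac dates: Gemini from May 21 onward; Cancer starts June 21
June 5 falls within the Gemini range

Gemini


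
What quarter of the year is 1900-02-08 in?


Month: February (month 2)
Q1: Jan-Mar, Q2: Apr-Jun, Q3: Jul-Sep, Q4: Oct-Dec

Q1


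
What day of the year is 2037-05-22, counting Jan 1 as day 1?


Date: May 22, 2037
Days in months 1 through 4: 120
Plus 22 days in May

Day of year: 142


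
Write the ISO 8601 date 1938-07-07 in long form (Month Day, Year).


ISO 1938-07-07 parses as year=1938, month=07, day=07
Month 7 -> July

July 7, 1938


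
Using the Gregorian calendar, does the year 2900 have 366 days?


Gregorian leap year rule: divisible by 4, but not by 100, unless also by 400.
2900 is divisible by 100 but not 400 -> not a leap year

No


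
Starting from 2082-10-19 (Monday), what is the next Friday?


Current: Monday
Target: Friday
Days ahead: 4

Next Friday: 2082-10-23


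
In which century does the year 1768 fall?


Century = (year - 1) // 100 + 1
= (1768 - 1) // 100 + 1
= 1767 // 100 + 1
= 17 + 1

18th century


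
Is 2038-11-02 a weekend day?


Anchor: Jan 1, 2038. With p = 2038 - 1 = 2037: (p + p//4 - p//100 + p//400) mod 7 = (2037 + 509 - 20 + 5) mod 7 = 2531 mod 7 = 4 -> Friday (Mon=0 ... Sun=6)
Day of year: 306; offset = 305
Weekday index = (4 + 305) mod 7 = 1 -> Tuesday
Weekend days: Saturday, Sunday

No


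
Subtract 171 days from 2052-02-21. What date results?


Start: 2052-02-21, subtract 171 days
Back 21 days from February 21 reaches January 31, 2052 -> 150 left
January 2052 has 31 days -> back to December 31, 2051 -> 119 left
December 2051 has 31 days -> back to November 30, 2051 -> 88 left
November 2051 has 30 days -> back to October 31, 2051 -> 58 left
October 2051 has 31 days -> back to September 30, 2051 -> 27 left
September 2051: 30 - 27 = 3 -> lands on September 3

Result: 2051-09-03


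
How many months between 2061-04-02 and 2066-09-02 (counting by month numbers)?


From April 2061 to September 2066
5 years * 12 = 60 months, plus 5 months = 65

65 months


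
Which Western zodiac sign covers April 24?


Date: April 24
Conventional tropical zodiac dates: Taurus from April 20 onward; Gemini starts May 21
April 24 falls within the Taurus range

Taurus


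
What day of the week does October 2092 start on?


Target: October 1, 2092
Anchor: Jan 1, 2092. With p = 2092 - 1 = 2091: (p + p//4 - p//100 + p//400) mod 7 = (2091 + 522 - 20 + 5) mod 7 = 2598 mod 7 = 1 -> Tuesday (Mon=0 ... Sun=6)
Days before October (Jan-Sep): 274 days
Weekday index = (1 + 274) mod 7 = 2

Wednesday


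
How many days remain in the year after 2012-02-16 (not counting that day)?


Day of year: 47 of 366
Remaining = 366 - 47

319 days


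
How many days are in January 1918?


January 1918

31 days


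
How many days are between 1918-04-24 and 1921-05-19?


From 1918-04-24 to 1921-05-19
1918-04-24: days before April = 31 + 28 + 31 = 90 (1918 is not a leap year); day of year = 90 + 24 = 114
1921-05-19: days before May = 31 + 28 + 31 + 30 = 120 (1921 is not a leap year); day of year = 120 + 19 = 139
Rest of 1918: 365 - 114 = 251
Full years 1919 (365), 1920 (366): 731
Total = 251 + 731 + 139 = 1121

1121 days


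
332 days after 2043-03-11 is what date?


Start: 2043-03-11, add 332 days
March 2043 has 31 days: 31 - 11 = 20 days to March 31 -> 312 left
April 2043 has 30 days -> 282 left
May 2043 has 31 days -> 251 left
June 2043 has 30 days -> 221 left
July 2043 has 31 days -> 190 left
August 2043 has 31 days -> 159 left
September 2043 has 30 days -> 129 left
October 2043 has 31 days -> 98 left
November 2043 has 30 days -> 68 left
December 2043 has 31 days -> 37 left
January 2044 has 31 days -> 6 left
February 2044: 6 <= 29 -> lands on February 6

Result: 2044-02-06


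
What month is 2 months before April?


April is month 4
4 - 2 = 2

February


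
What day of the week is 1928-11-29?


Date: November 29, 1928
Anchor: Jan 1, 1928. With p = 1928 - 1 = 1927: (p + p//4 - p//100 + p//400) mod 7 = (1927 + 481 - 19 + 4) mod 7 = 2393 mod 7 = 6 -> Sunday (Mon=0 ... Sun=6)
Days before November (Jan-Oct): 305; offset = 305 + 29 - 1 = 333
Weekday index = (6 + 333) mod 7 = 3

Day of the week: Thursday


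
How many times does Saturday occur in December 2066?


December 2066 has 31 days
Anchor: Jan 1, 2066. With p = 2066 - 1 = 2065: (p + p//4 - p//100 + p//400) mod 7 = (2065 + 516 - 20 + 5) mod 7 = 2566 mod 7 = 4 -> Friday (Mon=0 ... Sun=6)
Days before December (Jan-Nov): 334; December 1 index = (4 + 334) mod 7 = 2 -> Wednesday
First Saturday is December 4
Saturdays: 4, 11, 18, 25

4 Saturdays


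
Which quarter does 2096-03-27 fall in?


Month: March (month 3)
Q1: Jan-Mar, Q2: Apr-Jun, Q3: Jul-Sep, Q4: Oct-Dec

Q1


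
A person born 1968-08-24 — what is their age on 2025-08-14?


Birth: 1968-08-24
Reference: 2025-08-14
Year difference: 2025 - 1968 = 57
Birthday not yet reached in 2025, subtract 1

56 years old


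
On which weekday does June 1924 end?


June 1924 has 30 days
Anchor: Jan 1, 1924. With p = 1924 - 1 = 1923: (p + p//4 - p//100 + p//400) mod 7 = (1923 + 480 - 19 + 4) mod 7 = 2388 mod 7 = 1 -> Tuesday (Mon=0 ... Sun=6)
Days before June (Jan-May): 152; June 1 index = (1 + 152) mod 7 = 6 -> Sunday
Last day offset: 30 - 1 = 29 days
Weekday index = (6 + 29) mod 7 = 0

Monday, June 30


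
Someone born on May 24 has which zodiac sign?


Date: May 24
Conventional tropical zodiac dates: Gemini from May 21 onward; Cancer starts June 21
May 24 falls within the Gemini range

Gemini


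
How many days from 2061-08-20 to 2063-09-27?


From 2061-08-20 to 2063-09-27
2061-08-20: days before August = 31 + 28 + 31 + 30 + 31 + 30 + 31 = 212 (2061 is not a leap year); day of year = 212 + 20 = 232
2063-09-27: days before September = 31 + 28 + 31 + 30 + 31 + 30 + 31 + 31 = 243 (2063 is not a leap year); day of year = 243 + 27 = 270
Rest of 2061: 365 - 232 = 133
Full years 2062 (365): 365
Total = 133 + 365 + 270 = 768

768 days


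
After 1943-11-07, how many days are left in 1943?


Day of year: 311 of 365
Remaining = 365 - 311

54 days


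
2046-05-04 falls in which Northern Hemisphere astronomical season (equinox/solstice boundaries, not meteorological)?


Date: May 4
Astronomical Spring (approx.; exact equinox/solstice day varies by year): March 20 to June 20
May 4 falls within the Spring window

Spring


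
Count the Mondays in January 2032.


January 2032 has 31 days
Anchor: Jan 1, 2032. With p = 2032 - 1 = 2031: (p + p//4 - p//100 + p//400) mod 7 = (2031 + 507 - 20 + 5) mod 7 = 2523 mod 7 = 3 -> Thursday (Mon=0 ... Sun=6)
January 1 is the anchor itself -> Thursday
First Monday is January 5
Mondays: 5, 12, 19, 26

4 Mondays


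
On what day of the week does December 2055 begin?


Target: December 1, 2055
Anchor: Jan 1, 2055. With p = 2055 - 1 = 2054: (p + p//4 - p//100 + p//400) mod 7 = (2054 + 513 - 20 + 5) mod 7 = 2552 mod 7 = 4 -> Friday (Mon=0 ... Sun=6)
Days before December (Jan-Nov): 334 days
Weekday index = (4 + 334) mod 7 = 2

Wednesday


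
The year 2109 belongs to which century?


Century = (year - 1) // 100 + 1
= (2109 - 1) // 100 + 1
= 2108 // 100 + 1
= 21 + 1

22nd century


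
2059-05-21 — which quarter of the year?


Month: May (month 5)
Q1: Jan-Mar, Q2: Apr-Jun, Q3: Jul-Sep, Q4: Oct-Dec

Q2


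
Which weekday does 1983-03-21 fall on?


Date: March 21, 1983
Anchor: Jan 1, 1983. With p = 1983 - 1 = 1982: (p + p//4 - p//100 + p//400) mod 7 = (1982 + 495 - 19 + 4) mod 7 = 2462 mod 7 = 5 -> Saturday (Mon=0 ... Sun=6)
Days before March (Jan-Feb): 59; offset = 59 + 21 - 1 = 79
Weekday index = (5 + 79) mod 7 = 0

Day of the week: Monday


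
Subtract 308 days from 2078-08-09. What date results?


Start: 2078-08-09, subtract 308 days
Back 9 days from August 9 reaches July 31, 2078 -> 299 left
July 2078 has 31 days -> back to June 30, 2078 -> 268 left
June 2078 has 30 days -> back to May 31, 2078 -> 238 left
May 2078 has 31 days -> back to April 30, 2078 -> 207 left
April 2078 has 30 days -> back to March 31, 2078 -> 177 left
March 2078 has 31 days -> back to February 28, 2078 -> 146 left
February 2078 has 28 days -> back to January 31, 2078 -> 118 left
January 2078 has 31 days -> back to December 31, 2077 -> 87 left
December 2077 has 31 days -> back to November 30, 2077 -> 56 left
November 2077 has 30 days -> back to October 31, 2077 -> 26 left
October 2077: 31 - 26 = 5 -> lands on October 5

Result: 2077-10-05


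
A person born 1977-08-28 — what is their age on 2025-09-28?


Birth: 1977-08-28
Reference: 2025-09-28
Year difference: 2025 - 1977 = 48

48 years old


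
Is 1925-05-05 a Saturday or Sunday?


Anchor: Jan 1, 1925. With p = 1925 - 1 = 1924: (p + p//4 - p//100 + p//400) mod 7 = (1924 + 481 - 19 + 4) mod 7 = 2390 mod 7 = 3 -> Thursday (Mon=0 ... Sun=6)
Day of year: 125; offset = 124
Weekday index = (3 + 124) mod 7 = 1 -> Tuesday
Weekend days: Saturday, Sunday

No


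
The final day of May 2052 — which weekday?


May 2052 has 31 days
Anchor: Jan 1, 2052. With p = 2052 - 1 = 2051: (p + p//4 - p//100 + p//400) mod 7 = (2051 + 512 - 20 + 5) mod 7 = 2548 mod 7 = 0 -> Monday (Mon=0 ... Sun=6)
Days before May (Jan-Apr): 121; May 1 index = (0 + 121) mod 7 = 2 -> Wednesday
Last day offset: 31 - 1 = 30 days
Weekday index = (2 + 30) mod 7 = 4

Friday, May 31


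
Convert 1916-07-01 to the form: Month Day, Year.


ISO 1916-07-01 parses as year=1916, month=07, day=01
Month 7 -> July

July 1, 1916


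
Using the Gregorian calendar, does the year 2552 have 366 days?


Gregorian leap year rule: divisible by 4, but not by 100, unless also by 400.
2552 is divisible by 4 but not 100 -> leap year

Yes


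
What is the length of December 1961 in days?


December 1961

31 days


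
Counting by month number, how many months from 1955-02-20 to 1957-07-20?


From February 1955 to July 1957
2 years * 12 = 24 months, plus 5 months = 29

29 months


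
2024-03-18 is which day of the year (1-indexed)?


Date: March 18, 2024
Days in months 1 through 2: 60
Plus 18 days in March

Day of year: 78


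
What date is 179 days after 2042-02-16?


Start: 2042-02-16, add 179 days
February 2042 has 28 days: 28 - 16 = 12 days to February 28 -> 167 left
March 2042 has 31 days -> 136 left
April 2042 has 30 days -> 106 left
May 2042 has 31 days -> 75 left
June 2042 has 30 days -> 45 left
July 2042 has 31 days -> 14 left
August 2042: 14 <= 31 -> lands on August 14

Result: 2042-08-14


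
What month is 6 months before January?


January is month 1
1 - 6 = -5; wrap: -5 + 12 = 7

July


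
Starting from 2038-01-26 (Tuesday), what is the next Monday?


Current: Tuesday
Target: Monday
Days ahead: 6

Next Monday: 2038-02-01


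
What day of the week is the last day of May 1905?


May 1905 has 31 days
Anchor: Jan 1, 1905. With p = 1905 - 1 = 1904: (p + p//4 - p//100 + p//400) mod 7 = (1904 + 476 - 19 + 4) mod 7 = 2365 mod 7 = 6 -> Sunday (Mon=0 ... Sun=6)
Days before May (Jan-Apr): 120; May 1 index = (6 + 120) mod 7 = 0 -> Monday
Last day offset: 31 - 1 = 30 days
Weekday index = (0 + 30) mod 7 = 2

Wednesday, May 31


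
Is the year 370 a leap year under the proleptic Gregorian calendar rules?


Gregorian leap year rule: divisible by 4, but not by 100, unless also by 400.
370 is not divisible by 4 -> not a leap year

No


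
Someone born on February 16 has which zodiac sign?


Date: February 16
Conventional tropical zodiac dates: Aquarius from January 20 onward; Pisces starts February 19
February 16 falls within the Aquarius range

Aquarius


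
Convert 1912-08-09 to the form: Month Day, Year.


ISO 1912-08-09 parses as year=1912, month=08, day=09
Month 8 -> August

August 9, 1912


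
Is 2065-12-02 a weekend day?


Anchor: Jan 1, 2065. With p = 2065 - 1 = 2064: (p + p//4 - p//100 + p//400) mod 7 = (2064 + 516 - 20 + 5) mod 7 = 2565 mod 7 = 3 -> Thursday (Mon=0 ... Sun=6)
Day of year: 336; offset = 335
Weekday index = (3 + 335) mod 7 = 2 -> Wednesday
Weekend days: Saturday, Sunday

No


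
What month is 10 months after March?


March is month 3
3 + 10 = 13; wrap: 13 - 12 = 1

January


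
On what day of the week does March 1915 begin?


Target: March 1, 1915
Anchor: Jan 1, 1915. With p = 1915 - 1 = 1914: (p + p//4 - p//100 + p//400) mod 7 = (1914 + 478 - 19 + 4) mod 7 = 2377 mod 7 = 4 -> Friday (Mon=0 ... Sun=6)
Days before March (Jan-Feb): 59 days
Weekday index = (4 + 59) mod 7 = 0

Monday


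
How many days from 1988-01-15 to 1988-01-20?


From 1988-01-15 to 1988-01-20
1988-01-15: day of year = 15
1988-01-20: day of year = 20
Same year: 20 - 15 = 5

5 days


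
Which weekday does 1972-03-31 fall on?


Date: March 31, 1972
Anchor: Jan 1, 1972. With p = 1972 - 1 = 1971: (p + p//4 - p//100 + p//400) mod 7 = (1971 + 492 - 19 + 4) mod 7 = 2448 mod 7 = 5 -> Saturday (Mon=0 ... Sun=6)
Days before March (Jan-Feb): 60; offset = 60 + 31 - 1 = 90
Weekday index = (5 + 90) mod 7 = 4

Day of the week: Friday


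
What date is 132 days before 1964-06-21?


Start: 1964-06-21, subtract 132 days
Back 21 days from June 21 reaches May 31, 1964 -> 111 left
May 1964 has 31 days -> back to April 30, 1964 -> 80 left
April 1964 has 30 days -> back to March 31, 1964 -> 50 left
March 1964 has 31 days -> back to February 29, 1964 -> 19 left
February 1964: 29 - 19 = 10 -> lands on February 10

Result: 1964-02-10


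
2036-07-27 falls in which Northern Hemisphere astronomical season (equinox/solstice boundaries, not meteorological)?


Date: July 27
Astronomical Summer (approx.; exact equinox/solstice day varies by year): June 21 to September 21
July 27 falls within the Summer window

Summer


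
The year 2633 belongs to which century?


Century = (year - 1) // 100 + 1
= (2633 - 1) // 100 + 1
= 2632 // 100 + 1
= 26 + 1

27th century


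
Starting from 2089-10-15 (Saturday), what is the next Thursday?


Current: Saturday
Target: Thursday
Days ahead: 5

Next Thursday: 2089-10-20


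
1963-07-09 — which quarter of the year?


Month: July (month 7)
Q1: Jan-Mar, Q2: Apr-Jun, Q3: Jul-Sep, Q4: Oct-Dec

Q3


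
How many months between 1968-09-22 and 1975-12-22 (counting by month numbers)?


From September 1968 to December 1975
7 years * 12 = 84 months, plus 3 months = 87

87 months


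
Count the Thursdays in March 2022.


March 2022 has 31 days
Anchor: Jan 1, 2022. With p = 2022 - 1 = 2021: (p + p//4 - p//100 + p//400) mod 7 = (2021 + 505 - 20 + 5) mod 7 = 2511 mod 7 = 5 -> Saturday (Mon=0 ... Sun=6)
Days before March (Jan-Feb): 59; March 1 index = (5 + 59) mod 7 = 1 -> Tuesday
First Thursday is March 3
Thursdays: 3, 10, 17, 24, 31

5 Thursdays


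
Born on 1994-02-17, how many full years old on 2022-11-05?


Birth: 1994-02-17
Reference: 2022-11-05
Year difference: 2022 - 1994 = 28

28 years old


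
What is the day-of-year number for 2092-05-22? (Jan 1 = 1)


Date: May 22, 2092
Days in months 1 through 4: 121
Plus 22 days in May

Day of year: 143


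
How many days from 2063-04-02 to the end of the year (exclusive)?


Day of year: 92 of 365
Remaining = 365 - 92

273 days


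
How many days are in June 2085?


June 2085

30 days


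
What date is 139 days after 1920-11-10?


Start: 1920-11-10, add 139 days
November 1920 has 30 days: 30 - 10 = 20 days to November 30 -> 119 left
December 1920 has 31 days -> 88 left
January 1921 has 31 days -> 57 left
February 1921 has 28 days -> 29 left
March 1921: 29 <= 31 -> lands on March 29

Result: 1921-03-29


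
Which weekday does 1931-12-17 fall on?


Date: December 17, 1931
Anchor: Jan 1, 1931. With p = 1931 - 1 = 1930: (p + p//4 - p//100 + p//400) mod 7 = (1930 + 482 - 19 + 4) mod 7 = 2397 mod 7 = 3 -> Thursday (Mon=0 ... Sun=6)
Days before December (Jan-Nov): 334; offset = 334 + 17 - 1 = 350
Weekday index = (3 + 350) mod 7 = 3

Day of the week: Thursday


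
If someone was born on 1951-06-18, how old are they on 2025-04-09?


Birth: 1951-06-18
Reference: 2025-04-09
Year difference: 2025 - 1951 = 74
Birthday not yet reached in 2025, subtract 1

73 years old


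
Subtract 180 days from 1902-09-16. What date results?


Start: 1902-09-16, subtract 180 days
Back 16 days from September 16 reaches August 31, 1902 -> 164 left
August 1902 has 31 days -> back to July 31, 1902 -> 133 left
July 1902 has 31 days -> back to June 30, 1902 -> 102 left
June 1902 has 30 days -> back to May 31, 1902 -> 72 left
May 1902 has 31 days -> back to April 30, 1902 -> 41 left
April 1902 has 30 days -> back to March 31, 1902 -> 11 left
March 1902: 31 - 11 = 20 -> lands on March 20

Result: 1902-03-20


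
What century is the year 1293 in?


Century = (year - 1) // 100 + 1
= (1293 - 1) // 100 + 1
= 1292 // 100 + 1
= 12 + 1

13th century


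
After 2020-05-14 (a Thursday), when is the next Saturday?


Current: Thursday
Target: Saturday
Days ahead: 2

Next Saturday: 2020-05-16


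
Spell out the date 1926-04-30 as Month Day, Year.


ISO 1926-04-30 parses as year=1926, month=04, day=30
Month 4 -> April

April 30, 1926


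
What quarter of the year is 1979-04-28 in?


Month: April (month 4)
Q1: Jan-Mar, Q2: Apr-Jun, Q3: Jul-Sep, Q4: Oct-Dec

Q2


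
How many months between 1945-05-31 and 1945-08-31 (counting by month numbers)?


From May 1945 to August 1945
0 years * 12 = 0 months, plus 3 months = 3

3 months


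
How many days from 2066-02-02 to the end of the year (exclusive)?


Day of year: 33 of 365
Remaining = 365 - 33

332 days


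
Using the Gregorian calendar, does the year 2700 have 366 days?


Gregorian leap year rule: divisible by 4, but not by 100, unless also by 400.
2700 is divisible by 100 but not 400 -> not a leap year

No


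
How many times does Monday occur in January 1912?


January 1912 has 31 days
Anchor: Jan 1, 1912. With p = 1912 - 1 = 1911: (p + p//4 - p//100 + p//400) mod 7 = (1911 + 477 - 19 + 4) mod 7 = 2373 mod 7 = 0 -> Monday (Mon=0 ... Sun=6)
January 1 is the anchor itself -> Monday
First Monday is January 1
Mondays: 1, 8, 15, 22, 29

5 Mondays


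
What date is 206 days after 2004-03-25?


Start: 2004-03-25, add 206 days
March 2004 has 31 days: 31 - 25 = 6 days to March 31 -> 200 left
April 2004 has 30 days -> 170 left
May 2004 has 31 days -> 139 left
June 2004 has 30 days -> 109 left
July 2004 has 31 days -> 78 left
August 2004 has 31 days -> 47 left
September 2004 has 30 days -> 17 left
October 2004: 17 <= 31 -> lands on October 17

Result: 2004-10-17
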